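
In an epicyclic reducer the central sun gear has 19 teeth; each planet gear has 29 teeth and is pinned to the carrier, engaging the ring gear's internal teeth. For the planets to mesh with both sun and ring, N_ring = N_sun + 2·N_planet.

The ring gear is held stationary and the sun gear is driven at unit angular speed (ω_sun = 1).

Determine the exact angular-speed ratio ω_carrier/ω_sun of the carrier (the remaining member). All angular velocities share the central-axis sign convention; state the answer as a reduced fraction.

19/96

N_ring = 19 + 2·29 = 77
19(ω_s−ω_c) = −77(ω_r−ω_c),  ω_r=0, ω_s=1
19(1−ω_c) = −77(0−ω_c)  ⇒  96ω_c = 19  ⇒  ω_c = 19/96
ω_c/ω_s = 19/96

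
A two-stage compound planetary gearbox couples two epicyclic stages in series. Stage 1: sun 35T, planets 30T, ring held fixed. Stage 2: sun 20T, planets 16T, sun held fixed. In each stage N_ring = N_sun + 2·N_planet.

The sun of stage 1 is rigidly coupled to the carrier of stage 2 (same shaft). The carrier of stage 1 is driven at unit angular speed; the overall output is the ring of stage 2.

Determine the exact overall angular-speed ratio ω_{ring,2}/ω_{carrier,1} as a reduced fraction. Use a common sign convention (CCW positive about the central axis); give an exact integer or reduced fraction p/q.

Stage 1: N_ring = 35 + 2·30 = 95
Stage 1: 35(ω_s−ω_c) = −95(ω_r−ω_c),  ω_r=0, ω_c=1
Stage 1: ω_s = 1 − (95/35)(0−1) = 26/7
  ⇒ ω_s¹/ω_c¹ = 26/7
Stage 2: N_ring = 20 + 2·16 = 52
Stage 2: 20(ω_s−ω_c) = −52(ω_r−ω_c),  ω_s=0, ω_c=1
Stage 2: ω_r = 1 − (20/52)(0−1) = 18/13
  ⇒ ω_r²/ω_c² = 18/13
Coupling ω_c² = ω_s¹ ⇒ overall = 26/7 × 18/13 = 36/7

36/7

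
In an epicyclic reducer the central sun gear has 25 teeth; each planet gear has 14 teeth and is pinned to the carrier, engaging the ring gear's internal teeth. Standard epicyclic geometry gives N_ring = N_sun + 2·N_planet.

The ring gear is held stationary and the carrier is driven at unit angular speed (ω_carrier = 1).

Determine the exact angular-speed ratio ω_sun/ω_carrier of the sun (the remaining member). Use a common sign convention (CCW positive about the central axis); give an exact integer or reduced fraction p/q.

N_ring = 25 + 2·14 = 53
25(ω_s−ω_c) = −53(ω_r−ω_c),  ω_r=0, ω_c=1
ω_s = 1 − (53/25)(0−1) = 78/25
ω_s/ω_c = 78/25

78/25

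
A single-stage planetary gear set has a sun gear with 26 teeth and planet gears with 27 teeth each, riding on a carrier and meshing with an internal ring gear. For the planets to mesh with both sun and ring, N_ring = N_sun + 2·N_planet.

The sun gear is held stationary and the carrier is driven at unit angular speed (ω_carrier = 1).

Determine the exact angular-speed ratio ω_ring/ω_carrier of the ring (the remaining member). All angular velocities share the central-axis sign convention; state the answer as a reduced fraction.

N_ring = 26 + 2·27 = 80
26(ω_s−ω_c) = −80(ω_r−ω_c),  ω_s=0, ω_c=1
ω_r = 1 − (26/80)(0−1) = 53/40
ω_r/ω_c = 53/40

53/40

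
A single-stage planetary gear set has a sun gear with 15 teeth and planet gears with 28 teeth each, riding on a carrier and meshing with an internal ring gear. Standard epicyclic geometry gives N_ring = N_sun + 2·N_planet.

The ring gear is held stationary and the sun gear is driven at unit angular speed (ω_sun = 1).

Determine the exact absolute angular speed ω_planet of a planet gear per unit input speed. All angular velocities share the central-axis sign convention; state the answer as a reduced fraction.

-15/56

N_ring = 15 + 2·28 = 71
15(ω_s−ω_c) = −71(ω_r−ω_c),  ω_r=0, ω_s=1
15(1−ω_c) = −71(0−ω_c)  ⇒  86ω_c = 15  ⇒  ω_c = 15/86
sun–planet: 15·(1−15/86) = −28·(ω_p−ω_c)  ⇒  ω_p−ω_c = −(15/28)·(71/86) = -1065/2408
ω_p = 15/86 − 1065/2408 = -15/56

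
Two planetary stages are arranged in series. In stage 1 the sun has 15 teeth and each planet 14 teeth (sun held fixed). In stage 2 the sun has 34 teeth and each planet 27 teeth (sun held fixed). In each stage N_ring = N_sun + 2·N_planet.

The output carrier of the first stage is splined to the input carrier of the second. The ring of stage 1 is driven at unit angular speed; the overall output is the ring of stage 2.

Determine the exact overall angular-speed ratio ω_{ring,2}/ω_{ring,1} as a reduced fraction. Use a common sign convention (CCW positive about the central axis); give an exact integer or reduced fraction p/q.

2623/2552

Stage 1: N_ring = 15 + 2·14 = 43
Stage 1: 15(ω_s−ω_c) = −43(ω_r−ω_c),  ω_s=0, ω_r=1
Stage 1: 15(0−ω_c) = −43(1−ω_c)  ⇒  58ω_c = 43  ⇒  ω_c = 43/58
  ⇒ ω_c¹/ω_r¹ = 43/58
Stage 2: N_ring = 34 + 2·27 = 88
Stage 2: 34(ω_s−ω_c) = −88(ω_r−ω_c),  ω_s=0, ω_c=1
Stage 2: ω_r = 1 − (34/88)(0−1) = 61/44
  ⇒ ω_r²/ω_c² = 61/44
Coupling ω_c² = ω_c¹ ⇒ overall = 43/58 × 61/44 = 2623/2552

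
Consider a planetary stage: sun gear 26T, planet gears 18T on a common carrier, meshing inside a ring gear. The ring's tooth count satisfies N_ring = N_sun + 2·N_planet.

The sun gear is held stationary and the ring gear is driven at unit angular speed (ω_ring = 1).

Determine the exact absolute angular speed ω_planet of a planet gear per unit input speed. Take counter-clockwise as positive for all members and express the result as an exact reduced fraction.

31/18

N_ring = 26 + 2·18 = 62
26(ω_s−ω_c) = −62(ω_r−ω_c),  ω_s=0, ω_r=1
26(0−ω_c) = −62(1−ω_c)  ⇒  88ω_c = 62  ⇒  ω_c = 31/44
sun–planet: 26·(0−31/44) = −18·(ω_p−ω_c)  ⇒  ω_p−ω_c = −(26/18)·(-31/44) = 403/396
ω_p = 31/44 + 403/396 = 31/18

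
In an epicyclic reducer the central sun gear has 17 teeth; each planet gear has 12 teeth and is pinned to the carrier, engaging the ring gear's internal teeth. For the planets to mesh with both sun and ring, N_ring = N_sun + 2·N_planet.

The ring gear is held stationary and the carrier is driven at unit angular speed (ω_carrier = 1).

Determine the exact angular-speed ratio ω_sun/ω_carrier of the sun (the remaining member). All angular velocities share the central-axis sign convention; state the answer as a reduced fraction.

58/17

N_ring = 17 + 2·12 = 41
17(ω_s−ω_c) = −41(ω_r−ω_c),  ω_r=0, ω_c=1
ω_s = 1 − (41/17)(0−1) = 58/17
ω_s/ω_c = 58/17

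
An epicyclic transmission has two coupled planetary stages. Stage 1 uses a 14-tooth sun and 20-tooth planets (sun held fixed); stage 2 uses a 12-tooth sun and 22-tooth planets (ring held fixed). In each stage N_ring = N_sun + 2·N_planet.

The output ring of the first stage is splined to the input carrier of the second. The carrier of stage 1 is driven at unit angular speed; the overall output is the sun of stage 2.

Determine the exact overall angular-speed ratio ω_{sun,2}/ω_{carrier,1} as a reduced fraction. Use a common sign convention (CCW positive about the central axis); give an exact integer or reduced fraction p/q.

Stage 1: N_ring = 14 + 2·20 = 54
Stage 1: 14(ω_s−ω_c) = −54(ω_r−ω_c),  ω_s=0, ω_c=1
Stage 1: ω_r = 1 − (14/54)(0−1) = 34/27
  ⇒ ω_r¹/ω_c¹ = 34/27
Stage 2: N_ring = 12 + 2·22 = 56
Stage 2: 12(ω_s−ω_c) = −56(ω_r−ω_c),  ω_r=0, ω_c=1
Stage 2: ω_s = 1 − (56/12)(0−1) = 17/3
  ⇒ ω_s²/ω_c² = 17/3
Coupling ω_c² = ω_r¹ ⇒ overall = 34/27 × 17/3 = 578/81

578/81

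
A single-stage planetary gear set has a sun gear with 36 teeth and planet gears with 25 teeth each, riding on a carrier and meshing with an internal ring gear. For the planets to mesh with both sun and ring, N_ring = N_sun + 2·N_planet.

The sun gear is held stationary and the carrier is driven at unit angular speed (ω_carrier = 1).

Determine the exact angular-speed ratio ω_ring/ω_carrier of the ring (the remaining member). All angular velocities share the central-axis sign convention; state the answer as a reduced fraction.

N_ring = 36 + 2·25 = 86
36(ω_s−ω_c) = −86(ω_r−ω_c),  ω_s=0, ω_c=1
ω_r = 1 − (36/86)(0−1) = 61/43
ω_r/ω_c = 61/43

61/43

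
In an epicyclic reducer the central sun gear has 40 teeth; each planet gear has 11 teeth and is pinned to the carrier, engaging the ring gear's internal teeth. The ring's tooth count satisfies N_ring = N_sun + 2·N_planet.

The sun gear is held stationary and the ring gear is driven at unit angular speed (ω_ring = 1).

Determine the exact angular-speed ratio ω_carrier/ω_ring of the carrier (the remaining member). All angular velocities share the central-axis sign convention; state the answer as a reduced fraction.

31/51

N_ring = 40 + 2·11 = 62
40(ω_s−ω_c) = −62(ω_r−ω_c),  ω_s=0, ω_r=1
40(0−ω_c) = −62(1−ω_c)  ⇒  102ω_c = 62  ⇒  ω_c = 31/51
ω_c/ω_r = 31/51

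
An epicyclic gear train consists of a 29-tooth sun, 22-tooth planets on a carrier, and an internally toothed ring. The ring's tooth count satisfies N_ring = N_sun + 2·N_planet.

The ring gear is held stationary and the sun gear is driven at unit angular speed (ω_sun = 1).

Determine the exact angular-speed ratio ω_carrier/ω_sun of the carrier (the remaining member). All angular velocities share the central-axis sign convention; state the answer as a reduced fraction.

N_ring = 29 + 2·22 = 73
29(ω_s−ω_c) = −73(ω_r−ω_c),  ω_r=0, ω_s=1
29(1−ω_c) = −73(0−ω_c)  ⇒  102ω_c = 29  ⇒  ω_c = 29/102
ω_c/ω_s = 29/102

29/102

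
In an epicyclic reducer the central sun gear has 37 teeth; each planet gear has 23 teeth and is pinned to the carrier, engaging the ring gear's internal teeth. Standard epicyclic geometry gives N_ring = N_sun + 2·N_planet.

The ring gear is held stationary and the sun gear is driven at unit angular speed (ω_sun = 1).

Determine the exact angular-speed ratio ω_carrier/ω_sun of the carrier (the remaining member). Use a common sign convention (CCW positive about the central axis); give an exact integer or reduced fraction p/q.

N_ring = 37 + 2·23 = 83
37(ω_s−ω_c) = −83(ω_r−ω_c),  ω_r=0, ω_s=1
37(1−ω_c) = −83(0−ω_c)  ⇒  120ω_c = 37  ⇒  ω_c = 37/120
ω_c/ω_s = 37/120

37/120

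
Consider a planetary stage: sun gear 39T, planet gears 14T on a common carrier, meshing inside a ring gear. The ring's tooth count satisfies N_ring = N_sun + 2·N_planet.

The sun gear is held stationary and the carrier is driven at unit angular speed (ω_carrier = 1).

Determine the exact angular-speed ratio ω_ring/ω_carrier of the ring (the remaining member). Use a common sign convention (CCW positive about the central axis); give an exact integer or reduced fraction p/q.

106/67

N_ring = 39 + 2·14 = 67
39(ω_s−ω_c) = −67(ω_r−ω_c),  ω_s=0, ω_c=1
ω_r = 1 − (39/67)(0−1) = 106/67
ω_r/ω_c = 106/67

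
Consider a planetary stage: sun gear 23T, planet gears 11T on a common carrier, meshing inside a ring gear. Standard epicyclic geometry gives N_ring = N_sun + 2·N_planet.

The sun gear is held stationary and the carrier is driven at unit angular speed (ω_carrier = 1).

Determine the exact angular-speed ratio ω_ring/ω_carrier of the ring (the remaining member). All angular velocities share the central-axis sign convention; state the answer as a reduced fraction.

68/45

N_ring = 23 + 2·11 = 45
23(ω_s−ω_c) = −45(ω_r−ω_c),  ω_s=0, ω_c=1
ω_r = 1 − (23/45)(0−1) = 68/45
ω_r/ω_c = 68/45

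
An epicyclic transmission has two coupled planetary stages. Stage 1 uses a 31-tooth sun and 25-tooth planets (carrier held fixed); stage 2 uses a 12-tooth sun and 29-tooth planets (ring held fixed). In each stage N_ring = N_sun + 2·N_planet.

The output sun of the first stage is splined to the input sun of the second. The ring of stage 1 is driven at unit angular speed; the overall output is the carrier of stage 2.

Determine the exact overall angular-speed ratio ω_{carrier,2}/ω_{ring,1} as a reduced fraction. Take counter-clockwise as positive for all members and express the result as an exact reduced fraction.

Stage 1: N_ring = 31 + 2·25 = 81
Stage 1: 31(ω_s−ω_c) = −81(ω_r−ω_c),  ω_c=0, ω_r=1
Stage 1: ω_s = 0 − (81/31)(1−0) = -81/31
  ⇒ ω_s¹/ω_r¹ = -81/31
Stage 2: N_ring = 12 + 2·29 = 70
Stage 2: 12(ω_s−ω_c) = −70(ω_r−ω_c),  ω_r=0, ω_s=1
Stage 2: 12(1−ω_c) = −70(0−ω_c)  ⇒  82ω_c = 12  ⇒  ω_c = 6/41
  ⇒ ω_c²/ω_s² = 6/41
Coupling ω_s² = ω_s¹ ⇒ overall = -81/31 × 6/41 = -486/1271

-486/1271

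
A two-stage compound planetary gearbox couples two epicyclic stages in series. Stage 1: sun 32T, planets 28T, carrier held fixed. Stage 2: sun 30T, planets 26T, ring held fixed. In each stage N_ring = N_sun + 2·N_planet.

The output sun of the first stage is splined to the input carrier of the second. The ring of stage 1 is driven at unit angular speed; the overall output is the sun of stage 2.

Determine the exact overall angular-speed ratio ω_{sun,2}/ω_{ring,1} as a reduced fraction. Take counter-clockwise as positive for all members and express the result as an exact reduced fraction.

Stage 1: N_ring = 32 + 2·28 = 88
Stage 1: 32(ω_s−ω_c) = −88(ω_r−ω_c),  ω_c=0, ω_r=1
Stage 1: ω_s = 0 − (88/32)(1−0) = -11/4
  ⇒ ω_s¹/ω_r¹ = -11/4
Stage 2: N_ring = 30 + 2·26 = 82
Stage 2: 30(ω_s−ω_c) = −82(ω_r−ω_c),  ω_r=0, ω_c=1
Stage 2: ω_s = 1 − (82/30)(0−1) = 56/15
  ⇒ ω_s²/ω_c² = 56/15
Coupling ω_c² = ω_s¹ ⇒ overall = -11/4 × 56/15 = -154/15

-154/15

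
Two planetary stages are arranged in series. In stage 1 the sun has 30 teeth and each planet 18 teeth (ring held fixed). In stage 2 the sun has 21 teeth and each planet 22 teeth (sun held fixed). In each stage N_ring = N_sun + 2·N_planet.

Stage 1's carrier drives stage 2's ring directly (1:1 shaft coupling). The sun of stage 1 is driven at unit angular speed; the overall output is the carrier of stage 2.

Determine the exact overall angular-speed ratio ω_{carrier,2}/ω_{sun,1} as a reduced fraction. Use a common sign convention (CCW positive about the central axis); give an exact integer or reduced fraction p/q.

Stage 1: N_ring = 30 + 2·18 = 66
Stage 1: 30(ω_s−ω_c) = −66(ω_r−ω_c),  ω_r=0, ω_s=1
Stage 1: 30(1−ω_c) = −66(0−ω_c)  ⇒  96ω_c = 30  ⇒  ω_c = 5/16
  ⇒ ω_c¹/ω_s¹ = 5/16
Stage 2: N_ring = 21 + 2·22 = 65
Stage 2: 21(ω_s−ω_c) = −65(ω_r−ω_c),  ω_s=0, ω_r=1
Stage 2: 21(0−ω_c) = −65(1−ω_c)  ⇒  86ω_c = 65  ⇒  ω_c = 65/86
  ⇒ ω_c²/ω_r² = 65/86
Coupling ω_r² = ω_c¹ ⇒ overall = 5/16 × 65/86 = 325/1376

325/1376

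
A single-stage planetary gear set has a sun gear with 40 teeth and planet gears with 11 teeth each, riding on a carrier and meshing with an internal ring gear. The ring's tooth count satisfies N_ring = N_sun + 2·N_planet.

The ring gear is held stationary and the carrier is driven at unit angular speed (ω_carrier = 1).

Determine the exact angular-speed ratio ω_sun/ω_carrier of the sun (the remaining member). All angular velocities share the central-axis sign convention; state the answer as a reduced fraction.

51/20

N_ring = 40 + 2·11 = 62
40(ω_s−ω_c) = −62(ω_r−ω_c),  ω_r=0, ω_c=1
ω_s = 1 − (62/40)(0−1) = 51/20
ω_s/ω_c = 51/20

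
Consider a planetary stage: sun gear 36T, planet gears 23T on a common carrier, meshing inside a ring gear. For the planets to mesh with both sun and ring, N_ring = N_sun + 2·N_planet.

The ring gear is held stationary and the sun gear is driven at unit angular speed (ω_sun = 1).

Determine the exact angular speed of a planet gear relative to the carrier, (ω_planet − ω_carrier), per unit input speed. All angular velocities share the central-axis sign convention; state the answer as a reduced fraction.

N_ring = 36 + 2·23 = 82
36(ω_s−ω_c) = −82(ω_r−ω_c),  ω_r=0, ω_s=1
36(1−ω_c) = −82(0−ω_c)  ⇒  118ω_c = 36  ⇒  ω_c = 18/59
sun–planet: 36·(1−18/59) = −23·(ω_p−ω_c)  ⇒  ω_p−ω_c = −(36/23)·(41/59) = -1476/1357

-1476/1357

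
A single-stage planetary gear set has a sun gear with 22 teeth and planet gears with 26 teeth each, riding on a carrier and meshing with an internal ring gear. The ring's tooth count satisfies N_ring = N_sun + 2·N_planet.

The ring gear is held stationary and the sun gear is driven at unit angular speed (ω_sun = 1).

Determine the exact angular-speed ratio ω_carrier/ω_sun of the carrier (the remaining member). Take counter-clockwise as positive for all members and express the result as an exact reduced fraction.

11/48

N_ring = 22 + 2·26 = 74
22(ω_s−ω_c) = −74(ω_r−ω_c),  ω_r=0, ω_s=1
22(1−ω_c) = −74(0−ω_c)  ⇒  96ω_c = 22  ⇒  ω_c = 11/48
ω_c/ω_s = 11/48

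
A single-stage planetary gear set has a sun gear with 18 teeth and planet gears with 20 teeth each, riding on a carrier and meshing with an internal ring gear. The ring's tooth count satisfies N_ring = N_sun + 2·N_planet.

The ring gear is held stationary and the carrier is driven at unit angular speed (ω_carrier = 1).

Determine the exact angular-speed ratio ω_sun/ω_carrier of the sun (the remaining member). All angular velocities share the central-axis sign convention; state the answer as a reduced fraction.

38/9

N_ring = 18 + 2·20 = 58
18(ω_s−ω_c) = −58(ω_r−ω_c),  ω_r=0, ω_c=1
ω_s = 1 − (58/18)(0−1) = 38/9
ω_s/ω_c = 38/9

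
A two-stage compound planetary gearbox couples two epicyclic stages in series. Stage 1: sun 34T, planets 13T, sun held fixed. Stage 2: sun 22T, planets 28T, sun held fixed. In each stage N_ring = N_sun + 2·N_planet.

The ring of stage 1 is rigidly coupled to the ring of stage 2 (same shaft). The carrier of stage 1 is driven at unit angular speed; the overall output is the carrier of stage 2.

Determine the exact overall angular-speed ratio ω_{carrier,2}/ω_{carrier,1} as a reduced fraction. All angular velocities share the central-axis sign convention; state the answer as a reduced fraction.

Stage 1: N_ring = 34 + 2·13 = 60
Stage 1: 34(ω_s−ω_c) = −60(ω_r−ω_c),  ω_s=0, ω_c=1
Stage 1: ω_r = 1 − (34/60)(0−1) = 47/30
  ⇒ ω_r¹/ω_c¹ = 47/30
Stage 2: N_ring = 22 + 2·28 = 78
Stage 2: 22(ω_s−ω_c) = −78(ω_r−ω_c),  ω_s=0, ω_r=1
Stage 2: 22(0−ω_c) = −78(1−ω_c)  ⇒  100ω_c = 78  ⇒  ω_c = 39/50
  ⇒ ω_c²/ω_r² = 39/50
Coupling ω_r² = ω_r¹ ⇒ overall = 47/30 × 39/50 = 611/500

611/500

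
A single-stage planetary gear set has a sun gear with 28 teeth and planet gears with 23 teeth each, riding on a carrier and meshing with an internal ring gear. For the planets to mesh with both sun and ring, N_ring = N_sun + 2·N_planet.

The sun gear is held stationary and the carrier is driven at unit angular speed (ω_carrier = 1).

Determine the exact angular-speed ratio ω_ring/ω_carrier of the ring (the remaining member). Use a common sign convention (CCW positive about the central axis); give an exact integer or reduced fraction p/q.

N_ring = 28 + 2·23 = 74
28(ω_s−ω_c) = −74(ω_r−ω_c),  ω_s=0, ω_c=1
ω_r = 1 − (28/74)(0−1) = 51/37
ω_r/ω_c = 51/37

51/37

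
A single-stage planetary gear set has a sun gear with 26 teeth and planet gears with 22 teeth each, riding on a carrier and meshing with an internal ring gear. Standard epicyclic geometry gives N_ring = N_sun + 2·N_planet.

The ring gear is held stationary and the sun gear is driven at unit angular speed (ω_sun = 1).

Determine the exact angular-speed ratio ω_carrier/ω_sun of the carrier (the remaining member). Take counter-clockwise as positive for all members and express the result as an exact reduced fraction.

13/48

N_ring = 26 + 2·22 = 70
26(ω_s−ω_c) = −70(ω_r−ω_c),  ω_r=0, ω_s=1
26(1−ω_c) = −70(0−ω_c)  ⇒  96ω_c = 26  ⇒  ω_c = 13/48
ω_c/ω_s = 13/48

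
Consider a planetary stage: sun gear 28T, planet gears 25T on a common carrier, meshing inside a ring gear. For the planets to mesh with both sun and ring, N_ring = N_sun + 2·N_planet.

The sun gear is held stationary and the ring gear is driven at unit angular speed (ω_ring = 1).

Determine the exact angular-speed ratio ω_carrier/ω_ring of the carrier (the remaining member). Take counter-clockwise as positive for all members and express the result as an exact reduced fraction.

39/53

N_ring = 28 + 2·25 = 78
28(ω_s−ω_c) = −78(ω_r−ω_c),  ω_s=0, ω_r=1
28(0−ω_c) = −78(1−ω_c)  ⇒  106ω_c = 78  ⇒  ω_c = 39/53
ω_c/ω_r = 39/53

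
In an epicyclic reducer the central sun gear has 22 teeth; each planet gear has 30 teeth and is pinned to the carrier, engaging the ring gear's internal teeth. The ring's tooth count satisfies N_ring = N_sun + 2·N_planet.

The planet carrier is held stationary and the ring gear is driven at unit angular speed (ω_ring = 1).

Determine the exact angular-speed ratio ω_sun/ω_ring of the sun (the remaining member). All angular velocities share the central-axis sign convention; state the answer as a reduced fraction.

-41/11

N_ring = 22 + 2·30 = 82
22(ω_s−ω_c) = −82(ω_r−ω_c),  ω_c=0, ω_r=1
ω_s = 0 − (82/22)(1−0) = -41/11
ω_s/ω_r = -41/11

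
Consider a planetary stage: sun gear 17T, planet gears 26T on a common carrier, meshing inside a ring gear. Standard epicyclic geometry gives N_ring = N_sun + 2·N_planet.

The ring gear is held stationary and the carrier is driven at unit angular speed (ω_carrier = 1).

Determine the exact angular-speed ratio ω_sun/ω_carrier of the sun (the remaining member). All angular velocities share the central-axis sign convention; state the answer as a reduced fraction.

86/17

N_ring = 17 + 2·26 = 69
17(ω_s−ω_c) = −69(ω_r−ω_c),  ω_r=0, ω_c=1
ω_s = 1 − (69/17)(0−1) = 86/17
ω_s/ω_c = 86/17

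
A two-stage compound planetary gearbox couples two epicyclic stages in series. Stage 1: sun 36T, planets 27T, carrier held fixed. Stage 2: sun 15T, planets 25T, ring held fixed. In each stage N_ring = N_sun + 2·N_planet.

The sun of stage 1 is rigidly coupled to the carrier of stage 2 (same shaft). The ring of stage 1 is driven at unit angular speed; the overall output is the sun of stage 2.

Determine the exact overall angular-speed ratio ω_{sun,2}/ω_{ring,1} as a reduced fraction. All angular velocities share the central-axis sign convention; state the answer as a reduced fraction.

-40/3

Stage 1: N_ring = 36 + 2·27 = 90
Stage 1: 36(ω_s−ω_c) = −90(ω_r−ω_c),  ω_c=0, ω_r=1
Stage 1: ω_s = 0 − (90/36)(1−0) = -5/2
  ⇒ ω_s¹/ω_r¹ = -5/2
Stage 2: N_ring = 15 + 2·25 = 65
Stage 2: 15(ω_s−ω_c) = −65(ω_r−ω_c),  ω_r=0, ω_c=1
Stage 2: ω_s = 1 − (65/15)(0−1) = 16/3
  ⇒ ω_s²/ω_c² = 16/3
Coupling ω_c² = ω_s¹ ⇒ overall = -5/2 × 16/3 = -40/3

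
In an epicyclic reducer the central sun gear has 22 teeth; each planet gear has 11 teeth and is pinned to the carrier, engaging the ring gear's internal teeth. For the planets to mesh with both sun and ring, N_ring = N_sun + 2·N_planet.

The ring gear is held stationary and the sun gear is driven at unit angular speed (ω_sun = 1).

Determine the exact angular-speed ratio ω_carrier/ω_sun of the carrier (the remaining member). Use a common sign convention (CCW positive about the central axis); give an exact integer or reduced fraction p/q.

N_ring = 22 + 2·11 = 44
22(ω_s−ω_c) = −44(ω_r−ω_c),  ω_r=0, ω_s=1
22(1−ω_c) = −44(0−ω_c)  ⇒  66ω_c = 22  ⇒  ω_c = 1/3
ω_c/ω_s = 1/3

1/3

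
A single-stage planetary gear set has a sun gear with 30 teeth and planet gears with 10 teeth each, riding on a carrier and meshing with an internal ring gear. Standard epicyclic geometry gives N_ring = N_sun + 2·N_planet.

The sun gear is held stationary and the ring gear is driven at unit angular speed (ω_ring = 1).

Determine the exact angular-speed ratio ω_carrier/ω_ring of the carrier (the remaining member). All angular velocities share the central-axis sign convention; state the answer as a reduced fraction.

N_ring = 30 + 2·10 = 50
30(ω_s−ω_c) = −50(ω_r−ω_c),  ω_s=0, ω_r=1
30(0−ω_c) = −50(1−ω_c)  ⇒  80ω_c = 50  ⇒  ω_c = 5/8
ω_c/ω_r = 5/8

5/8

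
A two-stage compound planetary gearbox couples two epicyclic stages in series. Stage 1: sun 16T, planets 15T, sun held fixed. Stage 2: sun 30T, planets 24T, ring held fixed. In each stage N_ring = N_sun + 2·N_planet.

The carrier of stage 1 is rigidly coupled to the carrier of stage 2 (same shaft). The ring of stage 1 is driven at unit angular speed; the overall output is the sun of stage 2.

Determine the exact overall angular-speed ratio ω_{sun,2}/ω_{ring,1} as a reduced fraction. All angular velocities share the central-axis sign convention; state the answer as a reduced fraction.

Stage 1: N_ring = 16 + 2·15 = 46
Stage 1: 16(ω_s−ω_c) = −46(ω_r−ω_c),  ω_s=0, ω_r=1
Stage 1: 16(0−ω_c) = −46(1−ω_c)  ⇒  62ω_c = 46  ⇒  ω_c = 23/31
  ⇒ ω_c¹/ω_r¹ = 23/31
Stage 2: N_ring = 30 + 2·24 = 78
Stage 2: 30(ω_s−ω_c) = −78(ω_r−ω_c),  ω_r=0, ω_c=1
Stage 2: ω_s = 1 − (78/30)(0−1) = 18/5
  ⇒ ω_s²/ω_c² = 18/5
Coupling ω_c² = ω_c¹ ⇒ overall = 23/31 × 18/5 = 414/155

414/155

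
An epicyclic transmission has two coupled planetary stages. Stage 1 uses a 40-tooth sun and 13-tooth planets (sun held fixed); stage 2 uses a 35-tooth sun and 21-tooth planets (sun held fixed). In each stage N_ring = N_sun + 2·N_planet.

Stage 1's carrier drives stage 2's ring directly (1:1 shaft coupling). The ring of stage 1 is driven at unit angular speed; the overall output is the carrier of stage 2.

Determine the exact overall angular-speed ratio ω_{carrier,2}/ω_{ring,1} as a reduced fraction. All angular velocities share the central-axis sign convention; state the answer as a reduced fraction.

Stage 1: N_ring = 40 + 2·13 = 66
Stage 1: 40(ω_s−ω_c) = −66(ω_r−ω_c),  ω_s=0, ω_r=1
Stage 1: 40(0−ω_c) = −66(1−ω_c)  ⇒  106ω_c = 66  ⇒  ω_c = 33/53
  ⇒ ω_c¹/ω_r¹ = 33/53
Stage 2: N_ring = 35 + 2·21 = 77
Stage 2: 35(ω_s−ω_c) = −77(ω_r−ω_c),  ω_s=0, ω_r=1
Stage 2: 35(0−ω_c) = −77(1−ω_c)  ⇒  112ω_c = 77  ⇒  ω_c = 11/16
  ⇒ ω_c²/ω_r² = 11/16
Coupling ω_r² = ω_c¹ ⇒ overall = 33/53 × 11/16 = 363/848

363/848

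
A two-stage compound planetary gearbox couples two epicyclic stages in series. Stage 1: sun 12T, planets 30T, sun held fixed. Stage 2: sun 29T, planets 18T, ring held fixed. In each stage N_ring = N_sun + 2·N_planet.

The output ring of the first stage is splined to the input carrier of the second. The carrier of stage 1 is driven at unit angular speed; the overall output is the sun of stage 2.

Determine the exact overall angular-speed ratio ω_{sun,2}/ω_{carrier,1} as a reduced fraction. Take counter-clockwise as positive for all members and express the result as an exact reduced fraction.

329/87

Stage 1: N_ring = 12 + 2·30 = 72
Stage 1: 12(ω_s−ω_c) = −72(ω_r−ω_c),  ω_s=0, ω_c=1
Stage 1: ω_r = 1 − (12/72)(0−1) = 7/6
  ⇒ ω_r¹/ω_c¹ = 7/6
Stage 2: N_ring = 29 + 2·18 = 65
Stage 2: 29(ω_s−ω_c) = −65(ω_r−ω_c),  ω_r=0, ω_c=1
Stage 2: ω_s = 1 − (65/29)(0−1) = 94/29
  ⇒ ω_s²/ω_c² = 94/29
Coupling ω_c² = ω_r¹ ⇒ overall = 7/6 × 94/29 = 329/87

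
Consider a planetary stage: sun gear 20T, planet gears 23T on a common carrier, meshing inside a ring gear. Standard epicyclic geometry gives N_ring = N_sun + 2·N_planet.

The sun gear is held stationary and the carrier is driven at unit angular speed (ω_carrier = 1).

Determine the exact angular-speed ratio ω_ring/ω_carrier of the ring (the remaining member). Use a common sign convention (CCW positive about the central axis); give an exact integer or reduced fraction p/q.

N_ring = 20 + 2·23 = 66
20(ω_s−ω_c) = −66(ω_r−ω_c),  ω_s=0, ω_c=1
ω_r = 1 − (20/66)(0−1) = 43/33
ω_r/ω_c = 43/33

43/33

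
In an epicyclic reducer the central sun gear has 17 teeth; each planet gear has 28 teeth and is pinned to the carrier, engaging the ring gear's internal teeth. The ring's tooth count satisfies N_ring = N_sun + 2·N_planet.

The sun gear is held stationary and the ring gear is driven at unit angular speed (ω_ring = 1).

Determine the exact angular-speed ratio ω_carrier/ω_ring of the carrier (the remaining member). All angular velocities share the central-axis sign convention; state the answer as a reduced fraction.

N_ring = 17 + 2·28 = 73
17(ω_s−ω_c) = −73(ω_r−ω_c),  ω_s=0, ω_r=1
17(0−ω_c) = −73(1−ω_c)  ⇒  90ω_c = 73  ⇒  ω_c = 73/90
ω_c/ω_r = 73/90

73/90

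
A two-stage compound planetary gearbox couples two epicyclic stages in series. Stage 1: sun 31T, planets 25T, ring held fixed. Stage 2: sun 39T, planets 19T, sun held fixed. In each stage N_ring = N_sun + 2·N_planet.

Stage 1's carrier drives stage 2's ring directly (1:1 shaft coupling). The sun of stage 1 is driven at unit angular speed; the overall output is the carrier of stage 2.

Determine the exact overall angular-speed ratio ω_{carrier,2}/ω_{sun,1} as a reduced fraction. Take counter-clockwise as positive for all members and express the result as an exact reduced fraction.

341/1856

Stage 1: N_ring = 31 + 2·25 = 81
Stage 1: 31(ω_s−ω_c) = −81(ω_r−ω_c),  ω_r=0, ω_s=1
Stage 1: 31(1−ω_c) = −81(0−ω_c)  ⇒  112ω_c = 31  ⇒  ω_c = 31/112
  ⇒ ω_c¹/ω_s¹ = 31/112
Stage 2: N_ring = 39 + 2·19 = 77
Stage 2: 39(ω_s−ω_c) = −77(ω_r−ω_c),  ω_s=0, ω_r=1
Stage 2: 39(0−ω_c) = −77(1−ω_c)  ⇒  116ω_c = 77  ⇒  ω_c = 77/116
  ⇒ ω_c²/ω_r² = 77/116
Coupling ω_r² = ω_c¹ ⇒ overall = 31/112 × 77/116 = 341/1856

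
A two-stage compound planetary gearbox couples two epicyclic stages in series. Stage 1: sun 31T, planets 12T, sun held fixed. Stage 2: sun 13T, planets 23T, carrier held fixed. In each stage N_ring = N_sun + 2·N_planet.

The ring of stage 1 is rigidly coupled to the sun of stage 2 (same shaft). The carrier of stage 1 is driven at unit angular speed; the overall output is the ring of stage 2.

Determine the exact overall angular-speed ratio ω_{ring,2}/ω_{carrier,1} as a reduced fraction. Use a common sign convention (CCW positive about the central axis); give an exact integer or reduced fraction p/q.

-1118/3245

Stage 1: N_ring = 31 + 2·12 = 55
Stage 1: 31(ω_s−ω_c) = −55(ω_r−ω_c),  ω_s=0, ω_c=1
Stage 1: ω_r = 1 − (31/55)(0−1) = 86/55
  ⇒ ω_r¹/ω_c¹ = 86/55
Stage 2: N_ring = 13 + 2·23 = 59
Stage 2: 13(ω_s−ω_c) = −59(ω_r−ω_c),  ω_c=0, ω_s=1
Stage 2: ω_r = 0 − (13/59)(1−0) = -13/59
  ⇒ ω_r²/ω_s² = -13/59
Coupling ω_s² = ω_r¹ ⇒ overall = 86/55 × -13/59 = -1118/3245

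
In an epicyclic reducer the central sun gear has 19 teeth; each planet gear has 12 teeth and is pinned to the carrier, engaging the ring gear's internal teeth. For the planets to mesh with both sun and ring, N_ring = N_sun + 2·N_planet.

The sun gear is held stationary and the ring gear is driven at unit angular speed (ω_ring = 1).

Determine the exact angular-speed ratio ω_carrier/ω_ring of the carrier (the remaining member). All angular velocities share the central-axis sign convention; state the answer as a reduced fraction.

43/62

N_ring = 19 + 2·12 = 43
19(ω_s−ω_c) = −43(ω_r−ω_c),  ω_s=0, ω_r=1
19(0−ω_c) = −43(1−ω_c)  ⇒  62ω_c = 43  ⇒  ω_c = 43/62
ω_c/ω_r = 43/62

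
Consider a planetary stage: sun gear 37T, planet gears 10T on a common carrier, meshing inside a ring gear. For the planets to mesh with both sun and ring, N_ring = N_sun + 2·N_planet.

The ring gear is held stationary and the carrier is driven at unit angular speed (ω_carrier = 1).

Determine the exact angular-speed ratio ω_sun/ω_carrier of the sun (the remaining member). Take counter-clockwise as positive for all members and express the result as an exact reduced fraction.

N_ring = 37 + 2·10 = 57
37(ω_s−ω_c) = −57(ω_r−ω_c),  ω_r=0, ω_c=1
ω_s = 1 − (57/37)(0−1) = 94/37
ω_s/ω_c = 94/37

94/37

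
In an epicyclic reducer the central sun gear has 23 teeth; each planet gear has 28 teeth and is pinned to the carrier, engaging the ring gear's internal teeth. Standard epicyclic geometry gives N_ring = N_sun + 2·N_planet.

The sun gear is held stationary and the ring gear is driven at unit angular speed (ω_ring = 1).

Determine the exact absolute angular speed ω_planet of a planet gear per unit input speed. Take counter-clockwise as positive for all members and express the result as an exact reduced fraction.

79/56

N_ring = 23 + 2·28 = 79
23(ω_s−ω_c) = −79(ω_r−ω_c),  ω_s=0, ω_r=1
23(0−ω_c) = −79(1−ω_c)  ⇒  102ω_c = 79  ⇒  ω_c = 79/102
sun–planet: 23·(0−79/102) = −28·(ω_p−ω_c)  ⇒  ω_p−ω_c = −(23/28)·(-79/102) = 1817/2856
ω_p = 79/102 + 1817/2856 = 79/56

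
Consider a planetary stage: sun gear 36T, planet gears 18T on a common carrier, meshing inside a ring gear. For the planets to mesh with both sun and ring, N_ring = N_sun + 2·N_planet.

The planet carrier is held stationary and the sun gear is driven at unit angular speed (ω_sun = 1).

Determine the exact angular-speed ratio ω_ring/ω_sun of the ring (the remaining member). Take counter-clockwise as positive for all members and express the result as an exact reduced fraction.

-1/2

N_ring = 36 + 2·18 = 72
36(ω_s−ω_c) = −72(ω_r−ω_c),  ω_c=0, ω_s=1
ω_r = 0 − (36/72)(1−0) = -1/2
ω_r/ω_s = -1/2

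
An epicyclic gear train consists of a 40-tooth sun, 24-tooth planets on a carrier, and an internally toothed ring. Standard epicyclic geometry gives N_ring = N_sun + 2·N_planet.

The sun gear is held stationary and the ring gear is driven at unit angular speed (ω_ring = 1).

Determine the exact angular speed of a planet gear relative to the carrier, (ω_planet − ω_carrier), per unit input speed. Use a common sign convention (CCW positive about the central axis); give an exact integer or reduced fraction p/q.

N_ring = 40 + 2·24 = 88
40(ω_s−ω_c) = −88(ω_r−ω_c),  ω_s=0, ω_r=1
40(0−ω_c) = −88(1−ω_c)  ⇒  128ω_c = 88  ⇒  ω_c = 11/16
sun–planet: 40·(0−11/16) = −24·(ω_p−ω_c)  ⇒  ω_p−ω_c = −(40/24)·(-11/16) = 55/48

55/48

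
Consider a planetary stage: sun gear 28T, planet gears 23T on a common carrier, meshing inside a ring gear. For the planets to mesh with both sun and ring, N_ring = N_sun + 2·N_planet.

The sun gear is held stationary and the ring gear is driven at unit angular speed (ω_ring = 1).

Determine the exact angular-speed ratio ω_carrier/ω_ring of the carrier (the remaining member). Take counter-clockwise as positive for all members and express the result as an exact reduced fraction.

N_ring = 28 + 2·23 = 74
28(ω_s−ω_c) = −74(ω_r−ω_c),  ω_s=0, ω_r=1
28(0−ω_c) = −74(1−ω_c)  ⇒  102ω_c = 74  ⇒  ω_c = 37/51
ω_c/ω_r = 37/51

37/51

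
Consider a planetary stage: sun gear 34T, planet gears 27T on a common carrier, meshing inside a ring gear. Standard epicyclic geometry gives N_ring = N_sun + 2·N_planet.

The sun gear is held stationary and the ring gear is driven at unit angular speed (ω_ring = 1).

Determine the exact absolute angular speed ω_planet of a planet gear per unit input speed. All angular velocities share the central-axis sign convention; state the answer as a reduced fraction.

N_ring = 34 + 2·27 = 88
34(ω_s−ω_c) = −88(ω_r−ω_c),  ω_s=0, ω_r=1
34(0−ω_c) = −88(1−ω_c)  ⇒  122ω_c = 88  ⇒  ω_c = 44/61
sun–planet: 34·(0−44/61) = −27·(ω_p−ω_c)  ⇒  ω_p−ω_c = −(34/27)·(-44/61) = 1496/1647
ω_p = 44/61 + 1496/1647 = 44/27

44/27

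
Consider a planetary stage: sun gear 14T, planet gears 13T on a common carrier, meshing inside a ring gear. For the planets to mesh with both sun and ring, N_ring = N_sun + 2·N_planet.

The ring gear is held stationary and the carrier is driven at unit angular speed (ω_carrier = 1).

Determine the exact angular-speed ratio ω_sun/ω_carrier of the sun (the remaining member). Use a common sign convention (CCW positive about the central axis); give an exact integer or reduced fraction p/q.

27/7

N_ring = 14 + 2·13 = 40
14(ω_s−ω_c) = −40(ω_r−ω_c),  ω_r=0, ω_c=1
ω_s = 1 − (40/14)(0−1) = 27/7
ω_s/ω_c = 27/7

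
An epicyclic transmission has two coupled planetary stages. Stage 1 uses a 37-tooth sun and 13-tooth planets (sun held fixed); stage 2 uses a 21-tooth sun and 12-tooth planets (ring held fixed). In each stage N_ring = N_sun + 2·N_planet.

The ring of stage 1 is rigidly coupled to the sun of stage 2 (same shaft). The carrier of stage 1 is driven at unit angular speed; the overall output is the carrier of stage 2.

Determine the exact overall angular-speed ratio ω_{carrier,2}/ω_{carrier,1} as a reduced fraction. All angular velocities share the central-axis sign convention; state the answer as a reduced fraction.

50/99

Stage 1: N_ring = 37 + 2·13 = 63
Stage 1: 37(ω_s−ω_c) = −63(ω_r−ω_c),  ω_s=0, ω_c=1
Stage 1: ω_r = 1 − (37/63)(0−1) = 100/63
  ⇒ ω_r¹/ω_c¹ = 100/63
Stage 2: N_ring = 21 + 2·12 = 45
Stage 2: 21(ω_s−ω_c) = −45(ω_r−ω_c),  ω_r=0, ω_s=1
Stage 2: 21(1−ω_c) = −45(0−ω_c)  ⇒  66ω_c = 21  ⇒  ω_c = 7/22
  ⇒ ω_c²/ω_s² = 7/22
Coupling ω_s² = ω_r¹ ⇒ overall = 100/63 × 7/22 = 50/99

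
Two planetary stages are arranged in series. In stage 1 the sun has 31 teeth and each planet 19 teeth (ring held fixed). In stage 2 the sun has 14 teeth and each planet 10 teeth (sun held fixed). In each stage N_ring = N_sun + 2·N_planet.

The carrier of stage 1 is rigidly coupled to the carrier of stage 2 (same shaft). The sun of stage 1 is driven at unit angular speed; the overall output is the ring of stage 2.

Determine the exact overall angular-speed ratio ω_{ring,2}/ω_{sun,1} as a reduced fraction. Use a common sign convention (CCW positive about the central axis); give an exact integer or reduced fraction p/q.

Stage 1: N_ring = 31 + 2·19 = 69
Stage 1: 31(ω_s−ω_c) = −69(ω_r−ω_c),  ω_r=0, ω_s=1
Stage 1: 31(1−ω_c) = −69(0−ω_c)  ⇒  100ω_c = 31  ⇒  ω_c = 31/100
  ⇒ ω_c¹/ω_s¹ = 31/100
Stage 2: N_ring = 14 + 2·10 = 34
Stage 2: 14(ω_s−ω_c) = −34(ω_r−ω_c),  ω_s=0, ω_c=1
Stage 2: ω_r = 1 − (14/34)(0−1) = 24/17
  ⇒ ω_r²/ω_c² = 24/17
Coupling ω_c² = ω_c¹ ⇒ overall = 31/100 × 24/17 = 186/425

186/425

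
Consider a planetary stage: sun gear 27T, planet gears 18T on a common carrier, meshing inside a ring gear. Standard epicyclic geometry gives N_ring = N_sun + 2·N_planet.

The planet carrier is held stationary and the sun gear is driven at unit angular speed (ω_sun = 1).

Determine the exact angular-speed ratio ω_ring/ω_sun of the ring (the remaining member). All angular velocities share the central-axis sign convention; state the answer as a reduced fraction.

N_ring = 27 + 2·18 = 63
27(ω_s−ω_c) = −63(ω_r−ω_c),  ω_c=0, ω_s=1
ω_r = 0 − (27/63)(1−0) = -3/7
ω_r/ω_s = -3/7

-3/7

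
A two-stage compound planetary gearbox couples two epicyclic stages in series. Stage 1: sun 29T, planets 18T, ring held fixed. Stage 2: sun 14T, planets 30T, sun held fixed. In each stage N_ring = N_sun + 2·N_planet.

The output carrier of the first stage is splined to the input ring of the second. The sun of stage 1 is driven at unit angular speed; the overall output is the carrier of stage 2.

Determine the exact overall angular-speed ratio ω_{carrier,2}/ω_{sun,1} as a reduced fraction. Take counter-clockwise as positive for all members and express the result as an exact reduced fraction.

1073/4136

Stage 1: N_ring = 29 + 2·18 = 65
Stage 1: 29(ω_s−ω_c) = −65(ω_r−ω_c),  ω_r=0, ω_s=1
Stage 1: 29(1−ω_c) = −65(0−ω_c)  ⇒  94ω_c = 29  ⇒  ω_c = 29/94
  ⇒ ω_c¹/ω_s¹ = 29/94
Stage 2: N_ring = 14 + 2·30 = 74
Stage 2: 14(ω_s−ω_c) = −74(ω_r−ω_c),  ω_s=0, ω_r=1
Stage 2: 14(0−ω_c) = −74(1−ω_c)  ⇒  88ω_c = 74  ⇒  ω_c = 37/44
  ⇒ ω_c²/ω_r² = 37/44
Coupling ω_r² = ω_c¹ ⇒ overall = 29/94 × 37/44 = 1073/4136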